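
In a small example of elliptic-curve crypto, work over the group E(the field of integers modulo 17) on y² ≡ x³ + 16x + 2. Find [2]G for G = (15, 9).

tangent at (15, 9): λ = (3·15² + 16)/(2·9) ≡ 11/1. 1⁻¹ ≡ 1 (mod 17), so λ ≡ 11·1 ≡ 11.
  x = λ² - 15 - 15 = 121 - 30 ≡ 6; y = λ·(15 - 6) - 9 ≡ 5. → (6, 5)

(6, 5)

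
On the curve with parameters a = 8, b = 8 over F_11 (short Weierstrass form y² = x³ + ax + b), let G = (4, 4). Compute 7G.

(4, 7)

Double-and-add on 7 = (111)₂. Start with G = (4, 4) for the leading 1-bit.
double: tangent at (4, 4): λ = (3·4² + 8)/(2·4) ≡ 1/8. 8⁻¹ ≡ 7 (mod 11), so λ ≡ 1·7 ≡ 7.
  x = λ² - 4 - 4 = 49 - 8 ≡ 8; y = λ·(4 - 8) - 4 ≡ 1. → (8, 1)
add G: (8, 1) + (4, 4). λ = (4 - 1)/(4 - 8) ≡ 3/7 mod 11. 7⁻¹ ≡ 8 (mod 11) since 7·8 = 56 ≡ 1, so λ ≡ 2.
  x = λ² - 8 - 4 = 4 - 12 ≡ 3; y = λ·(8 - 3) - 1 ≡ 9. → (3, 9)
double: tangent at (3, 9): λ = (3·3² + 8)/(2·9) ≡ 2/7. 7⁻¹ ≡ 8 (mod 11), so λ ≡ 2·8 ≡ 5.
  x = λ² - 3 - 3 = 25 - 6 ≡ 8; y = λ·(3 - 8) - 9 ≡ 10. → (8, 10)
add G: (8, 10) + (4, 4). λ = (4 - 10)/(4 - 8) ≡ 5/7 mod 11. 7⁻¹ ≡ 8 (mod 11), so λ ≡ 7.
  x = λ² - 8 - 4 = 49 - 12 ≡ 4; y = λ·(8 - 4) - 10 ≡ 7. → (4, 7)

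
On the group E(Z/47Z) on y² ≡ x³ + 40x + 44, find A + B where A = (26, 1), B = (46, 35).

(26, 1) + (46, 35). λ = (35 - 1)/(46 - 26) ≡ 34/20 mod 47. 20⁻¹ ≡ 40 (mod 47) since 20·40 = 800 ≡ 1, so λ ≡ 44.
  x = λ² - 26 - 46 = 1936 - 72 ≡ 31; y = λ·(26 - 31) - 1 ≡ 14. → (31, 14)

(31, 14)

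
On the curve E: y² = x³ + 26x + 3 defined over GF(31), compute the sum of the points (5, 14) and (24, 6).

(30, 21)

(5, 14) + (24, 6). λ = (6 - 14)/(24 - 5) ≡ 23/19 mod 31. 19⁻¹ ≡ 18 (mod 31), so λ ≡ 11.
  x = λ² - 5 - 24 = 121 - 29 ≡ 30; y = λ·(5 - 30) - 14 ≡ 21. → (30, 21)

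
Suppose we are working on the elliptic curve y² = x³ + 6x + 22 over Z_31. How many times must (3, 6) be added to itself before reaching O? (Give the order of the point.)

9

2P: tangent at (3, 6): λ = (3·3² + 6)/(2·6) ≡ 2/12. 12⁻¹ ≡ 13 (mod 31), so λ ≡ 2·13 ≡ 26.
  x = λ² - 3 - 3 = 676 - 6 ≡ 19; y = λ·(3 - 19) - 6 ≡ 12. → (19, 12)
3P: (19, 12) + (3, 6). λ = (6 - 12)/(3 - 19) ≡ 25/15 mod 31. 15⁻¹ ≡ 29 (mod 31) since 15·29 = 435 ≡ 1, so λ ≡ 12.
  x = λ² - 19 - 3 = 144 - 22 ≡ 29; y = λ·(19 - 29) - 12 ≡ 23. → (29, 23)
4P: (29, 23) + (3, 6). λ = (6 - 23)/(3 - 29) ≡ 14/5 mod 31. 5⁻¹ ≡ 25 (mod 31) since 5·25 = 125 ≡ 1, so λ ≡ 9.
  x = λ² - 29 - 3 = 81 - 32 ≡ 18; y = λ·(29 - 18) - 23 ≡ 14. → (18, 14)
5P: (18, 14) + (3, 6). λ = (6 - 14)/(3 - 18) ≡ 23/16 mod 31. 16⁻¹ ≡ 2 (mod 31), so λ ≡ 15.
  x = λ² - 18 - 3 = 225 - 21 ≡ 18; y = λ·(18 - 18) - 14 ≡ 17. → (18, 17)
6P: (18, 17) + (3, 6). λ = (6 - 17)/(3 - 18) ≡ 20/16 mod 31. 16⁻¹ ≡ 2 (mod 31), so λ ≡ 9.
  x = λ² - 18 - 3 = 81 - 21 ≡ 29; y = λ·(18 - 29) - 17 ≡ 8. → (29, 8)
7P: (29, 8) + (3, 6). λ = (6 - 8)/(3 - 29) ≡ 29/5 mod 31. 5⁻¹ ≡ 25 (mod 31) since 5·25 = 125 ≡ 1, so λ ≡ 12.
  x = λ² - 29 - 3 = 144 - 32 ≡ 19; y = λ·(29 - 19) - 8 ≡ 19. → (19, 19)
8P: (19, 19) + (3, 6). λ = (6 - 19)/(3 - 19) ≡ 18/15 mod 31. 15⁻¹ ≡ 29 (mod 31) since 15·29 = 435 ≡ 1, so λ ≡ 26.
  x = λ² - 19 - 3 = 676 - 22 ≡ 3; y = λ·(19 - 3) - 19 ≡ 25. → (3, 25)
9P: (3, 25) + (3, 6): same x and y₁ ≡ -y₂, so the sum is O.
9P = O, so the order is 9.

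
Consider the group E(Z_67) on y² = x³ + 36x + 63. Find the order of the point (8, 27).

5

2P: tangent at (8, 27): λ = (3·8² + 36)/(2·27) ≡ 27/54. 54⁻¹ ≡ 36 (mod 67) since 54·36 = 1944 ≡ 1, so λ ≡ 27·36 ≡ 34.
  x = λ² - 8 - 8 = 1156 - 16 ≡ 1; y = λ·(8 - 1) - 27 ≡ 10. → (1, 10)
3P: (1, 10) + (8, 27). λ = (27 - 10)/(8 - 1) ≡ 17/7 mod 67. 7⁻¹ ≡ 48 (mod 67) since 7·48 = 336 ≡ 1, so λ ≡ 12.
  x = λ² - 1 - 8 = 144 - 9 ≡ 1; y = λ·(1 - 1) - 10 ≡ 57. → (1, 57)
4P: (1, 57) + (8, 27). λ = (27 - 57)/(8 - 1) ≡ 37/7 mod 67. 7⁻¹ ≡ 48 (mod 67), so λ ≡ 34.
  x = λ² - 1 - 8 = 1156 - 9 ≡ 8; y = λ·(1 - 8) - 57 ≡ 40. → (8, 40)
5P: (8, 40) + (8, 27): same x and y₁ ≡ -y₂, so the sum is O.
5P = O, so the order is 5.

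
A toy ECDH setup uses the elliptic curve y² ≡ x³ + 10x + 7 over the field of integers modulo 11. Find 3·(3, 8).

Write Q = (3, 8).
Repeated addition: build up to 3Q.
2Q: tangent at (3, 8): λ = (3·3² + 10)/(2·8) ≡ 4/5. 5⁻¹ ≡ 9 (mod 11), so λ ≡ 4·9 ≡ 3.
  x = λ² - 3 - 3 = 9 - 6 ≡ 3; y = λ·(3 - 3) - 8 ≡ 3. → (3, 3)
3Q: (3, 3) + (3, 8): same x and y₁ ≡ -y₂, so the sum is 𝒪.

O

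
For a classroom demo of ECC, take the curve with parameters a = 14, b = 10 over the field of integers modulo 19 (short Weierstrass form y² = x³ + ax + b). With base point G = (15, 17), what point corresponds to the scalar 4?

Repeated addition: build up to 4G.
2G: tangent at (15, 17): λ = (3·15² + 14)/(2·17) ≡ 5/15. 15⁻¹ ≡ 14 (mod 19), so λ ≡ 5·14 ≡ 13.
  x = λ² - 15 - 15 = 169 - 30 ≡ 6; y = λ·(15 - 6) - 17 ≡ 5. → (6, 5)
3G: (6, 5) + (15, 17). λ = (17 - 5)/(15 - 6) ≡ 12/9 mod 19. 9⁻¹ ≡ 17 (mod 19), so λ ≡ 14.
  x = λ² - 6 - 15 = 196 - 21 ≡ 4; y = λ·(6 - 4) - 5 ≡ 4. → (4, 4)
4G: (4, 4) + (15, 17). λ = (17 - 4)/(15 - 4) ≡ 13/11 mod 19. 11⁻¹ ≡ 7 (mod 19), so λ ≡ 15.
  x = λ² - 4 - 15 = 225 - 19 ≡ 16; y = λ·(4 - 16) - 4 ≡ 6. → (16, 6)

(16, 6)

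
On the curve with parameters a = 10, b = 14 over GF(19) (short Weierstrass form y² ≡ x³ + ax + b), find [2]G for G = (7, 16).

(2, 2)

tangent at (7, 16): λ = (3·7² + 10)/(2·16) ≡ 5/13. 13⁻¹ ≡ 3 (mod 19) since 13·3 = 39 ≡ 1, so λ ≡ 5·3 ≡ 15.
  x = λ² - 7 - 7 = 225 - 14 ≡ 2; y = λ·(7 - 2) - 16 ≡ 2. → (2, 2)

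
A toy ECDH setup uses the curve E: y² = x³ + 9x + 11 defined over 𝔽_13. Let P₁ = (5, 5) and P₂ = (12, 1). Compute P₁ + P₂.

(5, 5) + (12, 1). λ = (1 - 5)/(12 - 5) ≡ 9/7 mod 13. 7⁻¹ ≡ 2 (mod 13) since 7·2 = 14 ≡ 1, so λ ≡ 5.
  x = λ² - 5 - 12 = 25 - 17 ≡ 8; y = λ·(5 - 8) - 5 ≡ 6. → (8, 6)

(8, 6)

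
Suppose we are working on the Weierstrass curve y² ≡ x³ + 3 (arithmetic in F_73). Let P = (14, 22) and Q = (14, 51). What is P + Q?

O

The two points share x = 14 and their y-coordinates satisfy 22 + 51 ≡ 0 (mod 73), so they are inverses. Their sum is O.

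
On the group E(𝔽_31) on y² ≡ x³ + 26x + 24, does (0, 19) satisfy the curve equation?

no

y² = 19² ≡ 20; x³ + 26x + 24 = 24 ≡ 24 (mod 31). 20 ≠ 24.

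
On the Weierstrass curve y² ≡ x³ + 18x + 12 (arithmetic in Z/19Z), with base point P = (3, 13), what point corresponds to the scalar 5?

Repeated addition: build up to 5P.
2P: tangent at (3, 13): λ = (3·3² + 18)/(2·13) ≡ 7/7. 7⁻¹ ≡ 11 (mod 19), so λ ≡ 7·11 ≡ 1.
  x = λ² - 3 - 3 = 1 - 6 ≡ 14; y = λ·(3 - 14) - 13 ≡ 14. → (14, 14)
3P: (14, 14) + (3, 13). λ = (13 - 14)/(3 - 14) ≡ 18/8 mod 19. 8⁻¹ ≡ 12 (mod 19) since 8·12 = 96 ≡ 1, so λ ≡ 7.
  x = λ² - 14 - 3 = 49 - 17 ≡ 13; y = λ·(14 - 13) - 14 ≡ 12. → (13, 12)
4P: (13, 12) + (3, 13). λ = (13 - 12)/(3 - 13) ≡ 1/9 mod 19. 9⁻¹ ≡ 17 (mod 19) since 9·17 = 153 ≡ 1, so λ ≡ 17.
  x = λ² - 13 - 3 = 289 - 16 ≡ 7; y = λ·(13 - 7) - 12 ≡ 14. → (7, 14)
5P: (7, 14) + (3, 13). λ = (13 - 14)/(3 - 7) ≡ 18/15 mod 19. 15⁻¹ ≡ 14 (mod 19), so λ ≡ 5.
  x = λ² - 7 - 3 = 25 - 10 ≡ 15; y = λ·(7 - 15) - 14 ≡ 3. → (15, 3)

(15, 3)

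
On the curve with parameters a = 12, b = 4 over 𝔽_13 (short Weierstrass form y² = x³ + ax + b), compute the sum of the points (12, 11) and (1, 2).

(12, 11) + (1, 2). λ = (2 - 11)/(1 - 12) ≡ 4/2 mod 13. 2⁻¹ ≡ 7 (mod 13), so λ ≡ 2.
  x = λ² - 12 - 1 = 4 - 13 ≡ 4; y = λ·(12 - 4) - 11 ≡ 5. → (4, 5)

(4, 5)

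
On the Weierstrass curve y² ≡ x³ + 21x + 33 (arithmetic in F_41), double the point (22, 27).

(7, 20)

tangent at (22, 27): λ = (3·22² + 21)/(2·27) ≡ 38/13. 13⁻¹ ≡ 19 (mod 41) since 13·19 = 247 ≡ 1, so λ ≡ 38·19 ≡ 25.
  x = λ² - 22 - 22 = 625 - 44 ≡ 7; y = λ·(22 - 7) - 27 ≡ 20. → (7, 20)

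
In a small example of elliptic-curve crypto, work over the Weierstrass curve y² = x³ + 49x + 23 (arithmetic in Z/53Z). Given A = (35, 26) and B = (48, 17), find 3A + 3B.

First 3A:
Repeated addition: build up to 3A.
2A: tangent at (35, 26): λ = (3·35² + 49)/(2·26) ≡ 14/52. 52⁻¹ ≡ 52 (mod 53), so λ ≡ 14·52 ≡ 39.
  x = λ² - 35 - 35 = 1521 - 70 ≡ 20; y = λ·(35 - 20) - 26 ≡ 29. → (20, 29)
3A: (20, 29) + (35, 26). λ = (26 - 29)/(35 - 20) ≡ 50/15 mod 53. 15⁻¹ ≡ 46 (mod 53) since 15·46 = 690 ≡ 1, so λ ≡ 21.
  x = λ² - 20 - 35 = 441 - 55 ≡ 15; y = λ·(20 - 15) - 29 ≡ 23. → (15, 23)
3A = (15, 23).
Next 3B:
Repeated addition: build up to 3B.
2B: tangent at (48, 17): λ = (3·48² + 49)/(2·17) ≡ 18/34. 34⁻¹ ≡ 39 (mod 53) since 34·39 = 1326 ≡ 1, so λ ≡ 18·39 ≡ 13.
  x = λ² - 48 - 48 = 169 - 96 ≡ 20; y = λ·(48 - 20) - 17 ≡ 29. → (20, 29)
3B: (20, 29) + (48, 17). λ = (17 - 29)/(48 - 20) ≡ 41/28 mod 53. 28⁻¹ ≡ 36 (mod 53), so λ ≡ 45.
  x = λ² - 20 - 48 = 2025 - 68 ≡ 49; y = λ·(20 - 49) - 29 ≡ 44. → (49, 44)
3B = (49, 44).
Finally 3A + 3B:
(15, 23) + (49, 44). λ = (44 - 23)/(49 - 15) ≡ 21/34 mod 53. 34⁻¹ ≡ 39 (mod 53) since 34·39 = 1326 ≡ 1, so λ ≡ 24.
  x = λ² - 15 - 49 = 576 - 64 ≡ 35; y = λ·(15 - 35) - 23 ≡ 27. → (35, 27)

(35, 27)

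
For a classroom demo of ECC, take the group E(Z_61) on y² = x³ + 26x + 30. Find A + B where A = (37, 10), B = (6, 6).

(37, 10) + (6, 6). λ = (6 - 10)/(6 - 37) ≡ 57/30 mod 61. 30⁻¹ ≡ 59 (mod 61), so λ ≡ 8.
  x = λ² - 37 - 6 = 64 - 43 ≡ 21; y = λ·(37 - 21) - 10 ≡ 57. → (21, 57)

(21, 57)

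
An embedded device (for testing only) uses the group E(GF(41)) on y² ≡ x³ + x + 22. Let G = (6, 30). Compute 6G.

Double-and-add on 6 = (110)₂. Start with G = (6, 30) for the leading 1-bit.
double: tangent at (6, 30): λ = (3·6² + 1)/(2·30) ≡ 27/19. 19⁻¹ ≡ 13 (mod 41) since 19·13 = 247 ≡ 1, so λ ≡ 27·13 ≡ 23.
  x = λ² - 6 - 6 = 529 - 12 ≡ 25; y = λ·(6 - 25) - 30 ≡ 25. → (25, 25)
add G: (25, 25) + (6, 30). λ = (30 - 25)/(6 - 25) ≡ 5/22 mod 41. 22⁻¹ ≡ 28 (mod 41), so λ ≡ 17.
  x = λ² - 25 - 6 = 289 - 31 ≡ 12; y = λ·(25 - 12) - 25 ≡ 32. → (12, 32)
double: tangent at (12, 32): λ = (3·12² + 1)/(2·32) ≡ 23/23. 23⁻¹ ≡ 25 (mod 41), so λ ≡ 23·25 ≡ 1.
  x = λ² - 12 - 12 = 1 - 24 ≡ 18; y = λ·(12 - 18) - 32 ≡ 3. → (18, 3)

(18, 3)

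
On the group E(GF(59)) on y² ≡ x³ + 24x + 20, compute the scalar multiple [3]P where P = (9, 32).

(2, 31)

Repeated addition: build up to 3P.
2P: tangent at (9, 32): λ = (3·9² + 24)/(2·32) ≡ 31/5. 5⁻¹ ≡ 12 (mod 59), so λ ≡ 31·12 ≡ 18.
  x = λ² - 9 - 9 = 324 - 18 ≡ 11; y = λ·(9 - 11) - 32 ≡ 50. → (11, 50)
3P: (11, 50) + (9, 32). λ = (32 - 50)/(9 - 11) ≡ 41/57 mod 59. 57⁻¹ ≡ 29 (mod 59), so λ ≡ 9.
  x = λ² - 11 - 9 = 81 - 20 ≡ 2; y = λ·(11 - 2) - 50 ≡ 31. → (2, 31)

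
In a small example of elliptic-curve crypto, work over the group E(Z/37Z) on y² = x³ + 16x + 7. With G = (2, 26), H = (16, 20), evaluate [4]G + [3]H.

(30, 25)

First 4G:
Repeated addition: build up to 4G.
2G: tangent at (2, 26): λ = (3·2² + 16)/(2·26) ≡ 28/15. 15⁻¹ ≡ 5 (mod 37), so λ ≡ 28·5 ≡ 29.
  x = λ² - 2 - 2 = 841 - 4 ≡ 23; y = λ·(2 - 23) - 26 ≡ 31. → (23, 31)
3G: (23, 31) + (2, 26). λ = (26 - 31)/(2 - 23) ≡ 32/16 mod 37. 16⁻¹ ≡ 7 (mod 37), so λ ≡ 2.
  x = λ² - 23 - 2 = 4 - 25 ≡ 16; y = λ·(23 - 16) - 31 ≡ 20. → (16, 20)
4G: (16, 20) + (2, 26). λ = (26 - 20)/(2 - 16) ≡ 6/23 mod 37. 23⁻¹ ≡ 29 (mod 37), so λ ≡ 26.
  x = λ² - 16 - 2 = 676 - 18 ≡ 29; y = λ·(16 - 29) - 20 ≡ 12. → (29, 12)
4G = (29, 12).
Next 3H:
Repeated addition: build up to 3H.
2H: tangent at (16, 20): λ = (3·16² + 16)/(2·20) ≡ 7/3. 3⁻¹ ≡ 25 (mod 37), so λ ≡ 7·25 ≡ 27.
  x = λ² - 16 - 16 = 729 - 32 ≡ 31; y = λ·(16 - 31) - 20 ≡ 19. → (31, 19)
3H: (31, 19) + (16, 20). λ = (20 - 19)/(16 - 31) ≡ 1/22 mod 37. 22⁻¹ ≡ 32 (mod 37), so λ ≡ 32.
  x = λ² - 31 - 16 = 1024 - 47 ≡ 15; y = λ·(31 - 15) - 19 ≡ 12. → (15, 12)
3H = (15, 12).
Finally 4G + 3H:
(29, 12) + (15, 12). λ = (12 - 12)/(15 - 29) ≡ 0/23 mod 37. 23⁻¹ ≡ 29 (mod 37), so λ ≡ 0.
  x = λ² - 29 - 15 = 0 - 44 ≡ 30; y = λ·(29 - 30) - 12 ≡ 25. → (30, 25)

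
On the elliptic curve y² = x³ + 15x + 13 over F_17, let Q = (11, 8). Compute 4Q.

Double-and-add on 4 = (100)₂. Start with Q = (11, 8) for the leading 1-bit.
double: tangent at (11, 8): λ = (3·11² + 15)/(2·8) ≡ 4/16. 16⁻¹ ≡ 16 (mod 17), so λ ≡ 4·16 ≡ 13.
  x = λ² - 11 - 11 = 169 - 22 ≡ 11; y = λ·(11 - 11) - 8 ≡ 9. → (11, 9)
double: tangent at (11, 9): λ = (3·11² + 15)/(2·9) ≡ 4/1. 1⁻¹ ≡ 1 (mod 17), so λ ≡ 4·1 ≡ 4.
  x = λ² - 11 - 11 = 16 - 22 ≡ 11; y = λ·(11 - 11) - 9 ≡ 8. → (11, 8)

(11, 8)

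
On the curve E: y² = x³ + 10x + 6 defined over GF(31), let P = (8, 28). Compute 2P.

(29, 28)

tangent at (8, 28): λ = (3·8² + 10)/(2·28) ≡ 16/25. 25⁻¹ ≡ 5 (mod 31) since 25·5 = 125 ≡ 1, so λ ≡ 16·5 ≡ 18.
  x = λ² - 8 - 8 = 324 - 16 ≡ 29; y = λ·(8 - 29) - 28 ≡ 28. → (29, 28)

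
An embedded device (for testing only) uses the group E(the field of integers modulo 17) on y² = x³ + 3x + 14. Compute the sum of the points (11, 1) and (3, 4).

(5, 1)

(11, 1) + (3, 4). λ = (4 - 1)/(3 - 11) ≡ 3/9 mod 17. 9⁻¹ ≡ 2 (mod 17) since 9·2 = 18 ≡ 1, so λ ≡ 6.
  x = λ² - 11 - 3 = 36 - 14 ≡ 5; y = λ·(11 - 5) - 1 ≡ 1. → (5, 1)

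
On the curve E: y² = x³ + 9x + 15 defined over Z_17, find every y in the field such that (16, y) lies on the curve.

none

x³ + 9x + 15 = 4255 ≡ 5 (mod 17).
5 is a non-residue mod 17; no y exists.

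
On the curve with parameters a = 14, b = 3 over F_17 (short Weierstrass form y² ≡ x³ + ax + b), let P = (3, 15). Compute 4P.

Repeated addition: build up to 4P.
2P: tangent at (3, 15): λ = (3·3² + 14)/(2·15) ≡ 7/13. 13⁻¹ ≡ 4 (mod 17), so λ ≡ 7·4 ≡ 11.
  x = λ² - 3 - 3 = 121 - 6 ≡ 13; y = λ·(3 - 13) - 15 ≡ 11. → (13, 11)
3P: (13, 11) + (3, 15). λ = (15 - 11)/(3 - 13) ≡ 4/7 mod 17. 7⁻¹ ≡ 5 (mod 17) since 7·5 = 35 ≡ 1, so λ ≡ 3.
  x = λ² - 13 - 3 = 9 - 16 ≡ 10; y = λ·(13 - 10) - 11 ≡ 15. → (10, 15)
4P: (10, 15) + (3, 15). λ = (15 - 15)/(3 - 10) ≡ 0/10 mod 17. 10⁻¹ ≡ 12 (mod 17), so λ ≡ 0.
  x = λ² - 10 - 3 = 0 - 13 ≡ 4; y = λ·(10 - 4) - 15 ≡ 2. → (4, 2)

(4, 2)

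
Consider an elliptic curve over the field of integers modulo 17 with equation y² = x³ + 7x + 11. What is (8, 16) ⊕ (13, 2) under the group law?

(12, 2)

(8, 16) + (13, 2). λ = (2 - 16)/(13 - 8) ≡ 3/5 mod 17. 5⁻¹ ≡ 7 (mod 17) since 5·7 = 35 ≡ 1, so λ ≡ 4.
  x = λ² - 8 - 13 = 16 - 21 ≡ 12; y = λ·(8 - 12) - 16 ≡ 2. → (12, 2)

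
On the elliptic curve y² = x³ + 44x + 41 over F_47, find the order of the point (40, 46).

2P: tangent at (40, 46): λ = (3·40² + 44)/(2·46) ≡ 3/45. 45⁻¹ ≡ 23 (mod 47), so λ ≡ 3·23 ≡ 22.
  x = λ² - 40 - 40 = 484 - 80 ≡ 28; y = λ·(40 - 28) - 46 ≡ 30. → (28, 30)
3P: (28, 30) + (40, 46). λ = (46 - 30)/(40 - 28) ≡ 16/12 mod 47. 12⁻¹ ≡ 4 (mod 47) since 12·4 = 48 ≡ 1, so λ ≡ 17.
  x = λ² - 28 - 40 = 289 - 68 ≡ 33; y = λ·(28 - 33) - 30 ≡ 26. → (33, 26)
4P: (33, 26) + (40, 46). λ = (46 - 26)/(40 - 33) ≡ 20/7 mod 47. 7⁻¹ ≡ 27 (mod 47), so λ ≡ 23.
  x = λ² - 33 - 40 = 529 - 73 ≡ 33; y = λ·(33 - 33) - 26 ≡ 21. → (33, 21)
5P: (33, 21) + (40, 46). λ = (46 - 21)/(40 - 33) ≡ 25/7 mod 47. 7⁻¹ ≡ 27 (mod 47), so λ ≡ 17.
  x = λ² - 33 - 40 = 289 - 73 ≡ 28; y = λ·(33 - 28) - 21 ≡ 17. → (28, 17)
6P: (28, 17) + (40, 46). λ = (46 - 17)/(40 - 28) ≡ 29/12 mod 47. 12⁻¹ ≡ 4 (mod 47) since 12·4 = 48 ≡ 1, so λ ≡ 22.
  x = λ² - 28 - 40 = 484 - 68 ≡ 40; y = λ·(28 - 40) - 17 ≡ 1. → (40, 1)
7P: (40, 1) + (40, 46): same x and y₁ ≡ -y₂, so the sum is 𝒪.
7P = 𝒪, so the order is 7.

7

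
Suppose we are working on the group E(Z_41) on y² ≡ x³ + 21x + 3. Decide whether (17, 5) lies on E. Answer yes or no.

yes

y² = 5² ≡ 25; x³ + 21x + 3 = 5273 ≡ 25 (mod 41). 25 = 25.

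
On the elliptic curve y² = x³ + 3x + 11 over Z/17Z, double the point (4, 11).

(9, 6)

tangent at (4, 11): λ = (3·4² + 3)/(2·11) ≡ 0/5. 5⁻¹ ≡ 7 (mod 17), so λ ≡ 0·7 ≡ 0.
  x = λ² - 4 - 4 = 0 - 8 ≡ 9; y = λ·(4 - 9) - 11 ≡ 6. → (9, 6)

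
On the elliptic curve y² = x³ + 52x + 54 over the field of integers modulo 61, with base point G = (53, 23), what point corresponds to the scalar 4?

Repeated addition: build up to 4G.
2G: tangent at (53, 23): λ = (3·53² + 52)/(2·23) ≡ 0/46. 46⁻¹ ≡ 4 (mod 61) since 46·4 = 184 ≡ 1, so λ ≡ 0·4 ≡ 0.
  x = λ² - 53 - 53 = 0 - 106 ≡ 16; y = λ·(53 - 16) - 23 ≡ 38. → (16, 38)
3G: (16, 38) + (53, 23). λ = (23 - 38)/(53 - 16) ≡ 46/37 mod 61. 37⁻¹ ≡ 33 (mod 61), so λ ≡ 54.
  x = λ² - 16 - 53 = 2916 - 69 ≡ 41; y = λ·(16 - 41) - 38 ≡ 15. → (41, 15)
4G: (41, 15) + (53, 23). λ = (23 - 15)/(53 - 41) ≡ 8/12 mod 61. 12⁻¹ ≡ 56 (mod 61), so λ ≡ 21.
  x = λ² - 41 - 53 = 441 - 94 ≡ 42; y = λ·(41 - 42) - 15 ≡ 25. → (42, 25)

(42, 25)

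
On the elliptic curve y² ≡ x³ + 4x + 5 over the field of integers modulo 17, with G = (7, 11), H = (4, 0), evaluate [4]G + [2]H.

First 4G:
Repeated addition: build up to 4G.
2G: tangent at (7, 11): λ = (3·7² + 4)/(2·11) ≡ 15/5. 5⁻¹ ≡ 7 (mod 17), so λ ≡ 15·7 ≡ 3.
  x = λ² - 7 - 7 = 9 - 14 ≡ 12; y = λ·(7 - 12) - 11 ≡ 8. → (12, 8)
3G: (12, 8) + (7, 11). λ = (11 - 8)/(7 - 12) ≡ 3/12 mod 17. 12⁻¹ ≡ 10 (mod 17) since 12·10 = 120 ≡ 1, so λ ≡ 13.
  x = λ² - 12 - 7 = 169 - 19 ≡ 14; y = λ·(12 - 14) - 8 ≡ 0. → (14, 0)
4G: (14, 0) + (7, 11). λ = (11 - 0)/(7 - 14) ≡ 11/10 mod 17. 10⁻¹ ≡ 12 (mod 17), so λ ≡ 13.
  x = λ² - 14 - 7 = 169 - 21 ≡ 12; y = λ·(14 - 12) - 0 ≡ 9. → (12, 9)
4G = (12, 9).
Next 2H:
Repeated addition: build up to 2H.
2H: (4, 0) + (4, 0): same x and y₁ ≡ -y₂, so the sum is O.
2H = O.
Finally 4G + 2H:
(12, 9) + O = (12, 9) (identity).

(12, 9)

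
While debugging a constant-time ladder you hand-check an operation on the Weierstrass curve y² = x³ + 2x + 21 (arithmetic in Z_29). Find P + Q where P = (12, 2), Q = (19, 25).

(23, 24)

(12, 2) + (19, 25). λ = (25 - 2)/(19 - 12) ≡ 23/7 mod 29. 7⁻¹ ≡ 25 (mod 29) since 7·25 = 175 ≡ 1, so λ ≡ 24.
  x = λ² - 12 - 19 = 576 - 31 ≡ 23; y = λ·(12 - 23) - 2 ≡ 24. → (23, 24)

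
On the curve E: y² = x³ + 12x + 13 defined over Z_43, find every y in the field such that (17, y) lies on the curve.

20, 23

x³ + 12x + 13 = 5130 ≡ 13 (mod 43).
Square roots of 13 mod 43: 20 and 23 (since 20² = 400 ≡ 13).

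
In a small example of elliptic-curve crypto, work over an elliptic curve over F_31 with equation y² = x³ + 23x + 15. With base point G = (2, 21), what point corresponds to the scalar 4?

(23, 1)

Repeated addition: build up to 4G.
2G: tangent at (2, 21): λ = (3·2² + 23)/(2·21) ≡ 4/11. 11⁻¹ ≡ 17 (mod 31), so λ ≡ 4·17 ≡ 6.
  x = λ² - 2 - 2 = 36 - 4 ≡ 1; y = λ·(2 - 1) - 21 ≡ 16. → (1, 16)
3G: (1, 16) + (2, 21). λ = (21 - 16)/(2 - 1) ≡ 5/1 mod 31. 1⁻¹ ≡ 1 (mod 31), so λ ≡ 5.
  x = λ² - 1 - 2 = 25 - 3 ≡ 22; y = λ·(1 - 22) - 16 ≡ 3. → (22, 3)
4G: (22, 3) + (2, 21). λ = (21 - 3)/(2 - 22) ≡ 18/11 mod 31. 11⁻¹ ≡ 17 (mod 31) since 11·17 = 187 ≡ 1, so λ ≡ 27.
  x = λ² - 22 - 2 = 729 - 24 ≡ 23; y = λ·(22 - 23) - 3 ≡ 1. → (23, 1)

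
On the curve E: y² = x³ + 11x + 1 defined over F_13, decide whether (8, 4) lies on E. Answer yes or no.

yes

y² = 4² ≡ 3; x³ + 11x + 1 = 601 ≡ 3 (mod 13). 3 = 3.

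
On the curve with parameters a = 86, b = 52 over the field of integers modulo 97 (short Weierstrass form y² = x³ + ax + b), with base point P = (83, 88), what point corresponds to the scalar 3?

Repeated addition: build up to 3P.
2P: tangent at (83, 88): λ = (3·83² + 86)/(2·88) ≡ 92/79. 79⁻¹ ≡ 70 (mod 97), so λ ≡ 92·70 ≡ 38.
  x = λ² - 83 - 83 = 1444 - 166 ≡ 17; y = λ·(83 - 17) - 88 ≡ 92. → (17, 92)
3P: (17, 92) + (83, 88). λ = (88 - 92)/(83 - 17) ≡ 93/66 mod 97. 66⁻¹ ≡ 25 (mod 97), so λ ≡ 94.
  x = λ² - 17 - 83 = 8836 - 100 ≡ 6; y = λ·(17 - 6) - 92 ≡ 69. → (6, 69)

(6, 69)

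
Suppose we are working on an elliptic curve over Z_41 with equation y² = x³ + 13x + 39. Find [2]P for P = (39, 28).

tangent at (39, 28): λ = (3·39² + 13)/(2·28) ≡ 25/15. 15⁻¹ ≡ 11 (mod 41) since 15·11 = 165 ≡ 1, so λ ≡ 25·11 ≡ 29.
  x = λ² - 39 - 39 = 841 - 78 ≡ 25; y = λ·(39 - 25) - 28 ≡ 9. → (25, 9)

(25, 9)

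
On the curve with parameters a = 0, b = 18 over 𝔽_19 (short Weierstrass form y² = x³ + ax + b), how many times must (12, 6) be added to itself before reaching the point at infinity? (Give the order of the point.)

7

2P: tangent at (12, 6): λ = (3·12² + 0)/(2·6) ≡ 14/12. 12⁻¹ ≡ 8 (mod 19) since 12·8 = 96 ≡ 1, so λ ≡ 14·8 ≡ 17.
  x = λ² - 12 - 12 = 289 - 24 ≡ 18; y = λ·(12 - 18) - 6 ≡ 6. → (18, 6)
3P: (18, 6) + (12, 6). λ = (6 - 6)/(12 - 18) ≡ 0/13 mod 19. 13⁻¹ ≡ 3 (mod 19), so λ ≡ 0.
  x = λ² - 18 - 12 = 0 - 30 ≡ 8; y = λ·(18 - 8) - 6 ≡ 13. → (8, 13)
4P: (8, 13) + (12, 6). λ = (6 - 13)/(12 - 8) ≡ 12/4 mod 19. 4⁻¹ ≡ 5 (mod 19), so λ ≡ 3.
  x = λ² - 8 - 12 = 9 - 20 ≡ 8; y = λ·(8 - 8) - 13 ≡ 6. → (8, 6)
5P: (8, 6) + (12, 6). λ = (6 - 6)/(12 - 8) ≡ 0/4 mod 19. 4⁻¹ ≡ 5 (mod 19), so λ ≡ 0.
  x = λ² - 8 - 12 = 0 - 20 ≡ 18; y = λ·(8 - 18) - 6 ≡ 13. → (18, 13)
6P: (18, 13) + (12, 6). λ = (6 - 13)/(12 - 18) ≡ 12/13 mod 19. 13⁻¹ ≡ 3 (mod 19) since 13·3 = 39 ≡ 1, so λ ≡ 17.
  x = λ² - 18 - 12 = 289 - 30 ≡ 12; y = λ·(18 - 12) - 13 ≡ 13. → (12, 13)
7P: (12, 13) + (12, 6): same x and y₁ ≡ -y₂, so the sum is the point at infinity.
7P = the point at infinity, so the order is 7.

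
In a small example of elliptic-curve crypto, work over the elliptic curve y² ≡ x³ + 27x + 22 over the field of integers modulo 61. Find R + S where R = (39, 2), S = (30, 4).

(39, 2) + (30, 4). λ = (4 - 2)/(30 - 39) ≡ 2/52 mod 61. 52⁻¹ ≡ 27 (mod 61), so λ ≡ 54.
  x = λ² - 39 - 30 = 2916 - 69 ≡ 41; y = λ·(39 - 41) - 2 ≡ 12. → (41, 12)

(41, 12)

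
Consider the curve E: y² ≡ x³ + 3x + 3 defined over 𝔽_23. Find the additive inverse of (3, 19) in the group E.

(3, 4)

-(3, 19) = (3, -19 mod 23) = (3, 4).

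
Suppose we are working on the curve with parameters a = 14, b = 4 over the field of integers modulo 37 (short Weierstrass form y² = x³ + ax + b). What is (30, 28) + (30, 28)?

(24, 17)

tangent at (30, 28): λ = (3·30² + 14)/(2·28) ≡ 13/19. 19⁻¹ ≡ 2 (mod 37) since 19·2 = 38 ≡ 1, so λ ≡ 13·2 ≡ 26.
  x = λ² - 30 - 30 = 676 - 60 ≡ 24; y = λ·(30 - 24) - 28 ≡ 17. → (24, 17)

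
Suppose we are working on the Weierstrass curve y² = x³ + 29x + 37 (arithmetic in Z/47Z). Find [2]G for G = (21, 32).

(29, 34)

tangent at (21, 32): λ = (3·21² + 29)/(2·32) ≡ 36/17. 17⁻¹ ≡ 36 (mod 47), so λ ≡ 36·36 ≡ 27.
  x = λ² - 21 - 21 = 729 - 42 ≡ 29; y = λ·(21 - 29) - 32 ≡ 34. → (29, 34)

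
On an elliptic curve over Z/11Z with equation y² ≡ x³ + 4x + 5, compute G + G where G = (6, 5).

(3, 0)

tangent at (6, 5): λ = (3·6² + 4)/(2·5) ≡ 2/10. 10⁻¹ ≡ 10 (mod 11), so λ ≡ 2·10 ≡ 9.
  x = λ² - 6 - 6 = 81 - 12 ≡ 3; y = λ·(6 - 3) - 5 ≡ 0. → (3, 0)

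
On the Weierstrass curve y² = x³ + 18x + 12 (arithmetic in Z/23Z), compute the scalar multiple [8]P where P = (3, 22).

(1, 13)

Double-and-add on 8 = (1000)₂. Start with P = (3, 22) for the leading 1-bit.
double: tangent at (3, 22): λ = (3·3² + 18)/(2·22) ≡ 22/21. 21⁻¹ ≡ 11 (mod 23), so λ ≡ 22·11 ≡ 12.
  x = λ² - 3 - 3 = 144 - 6 ≡ 0; y = λ·(3 - 0) - 22 ≡ 14. → (0, 14)
double: tangent at (0, 14): λ = (3·0² + 18)/(2·14) ≡ 18/5. 5⁻¹ ≡ 14 (mod 23) since 5·14 = 70 ≡ 1, so λ ≡ 18·14 ≡ 22.
  x = λ² - 0 - 0 = 484 - 0 ≡ 1; y = λ·(0 - 1) - 14 ≡ 10. → (1, 10)
double: tangent at (1, 10): λ = (3·1² + 18)/(2·10) ≡ 21/20. 20⁻¹ ≡ 15 (mod 23), so λ ≡ 21·15 ≡ 16.
  x = λ² - 1 - 1 = 256 - 2 ≡ 1; y = λ·(1 - 1) - 10 ≡ 13. → (1, 13)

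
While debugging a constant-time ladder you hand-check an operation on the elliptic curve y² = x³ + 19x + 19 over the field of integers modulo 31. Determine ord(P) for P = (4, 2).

2P: tangent at (4, 2): λ = (3·4² + 19)/(2·2) ≡ 5/4. 4⁻¹ ≡ 8 (mod 31) since 4·8 = 32 ≡ 1, so λ ≡ 5·8 ≡ 9.
  x = λ² - 4 - 4 = 81 - 8 ≡ 11; y = λ·(4 - 11) - 2 ≡ 28. → (11, 28)
3P: (11, 28) + (4, 2). λ = (2 - 28)/(4 - 11) ≡ 5/24 mod 31. 24⁻¹ ≡ 22 (mod 31), so λ ≡ 17.
  x = λ² - 11 - 4 = 289 - 15 ≡ 26; y = λ·(11 - 26) - 28 ≡ 27. → (26, 27)
4P: (26, 27) + (4, 2). λ = (2 - 27)/(4 - 26) ≡ 6/9 mod 31. 9⁻¹ ≡ 7 (mod 31) since 9·7 = 63 ≡ 1, so λ ≡ 11.
  x = λ² - 26 - 4 = 121 - 30 ≡ 29; y = λ·(26 - 29) - 27 ≡ 2. → (29, 2)
5P: (29, 2) + (4, 2). λ = (2 - 2)/(4 - 29) ≡ 0/6 mod 31. 6⁻¹ ≡ 26 (mod 31), so λ ≡ 0.
  x = λ² - 29 - 4 = 0 - 33 ≡ 29; y = λ·(29 - 29) - 2 ≡ 29. → (29, 29)
6P: (29, 29) + (4, 2). λ = (2 - 29)/(4 - 29) ≡ 4/6 mod 31. 6⁻¹ ≡ 26 (mod 31), so λ ≡ 11.
  x = λ² - 29 - 4 = 121 - 33 ≡ 26; y = λ·(29 - 26) - 29 ≡ 4. → (26, 4)
7P: (26, 4) + (4, 2). λ = (2 - 4)/(4 - 26) ≡ 29/9 mod 31. 9⁻¹ ≡ 7 (mod 31) since 9·7 = 63 ≡ 1, so λ ≡ 17.
  x = λ² - 26 - 4 = 289 - 30 ≡ 11; y = λ·(26 - 11) - 4 ≡ 3. → (11, 3)
8P: (11, 3) + (4, 2). λ = (2 - 3)/(4 - 11) ≡ 30/24 mod 31. 24⁻¹ ≡ 22 (mod 31), so λ ≡ 9.
  x = λ² - 11 - 4 = 81 - 15 ≡ 4; y = λ·(11 - 4) - 3 ≡ 29. → (4, 29)
9P: (4, 29) + (4, 2): same x and y₁ ≡ -y₂, so the sum is O.
9P = O, so the order is 9.

9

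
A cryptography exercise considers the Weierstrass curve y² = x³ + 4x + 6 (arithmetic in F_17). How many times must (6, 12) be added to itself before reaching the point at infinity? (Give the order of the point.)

3

2P: tangent at (6, 12): λ = (3·6² + 4)/(2·12) ≡ 10/7. 7⁻¹ ≡ 5 (mod 17), so λ ≡ 10·5 ≡ 16.
  x = λ² - 6 - 6 = 256 - 12 ≡ 6; y = λ·(6 - 6) - 12 ≡ 5. → (6, 5)
3P: (6, 5) + (6, 12): same x and y₁ ≡ -y₂, so the sum is the point at infinity.
3P = the point at infinity, so the order is 3.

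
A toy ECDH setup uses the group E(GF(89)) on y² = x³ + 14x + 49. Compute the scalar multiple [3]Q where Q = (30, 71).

(50, 9)

Repeated addition: build up to 3Q.
2Q: tangent at (30, 71): λ = (3·30² + 14)/(2·71) ≡ 44/53. 53⁻¹ ≡ 42 (mod 89) since 53·42 = 2226 ≡ 1, so λ ≡ 44·42 ≡ 68.
  x = λ² - 30 - 30 = 4624 - 60 ≡ 25; y = λ·(30 - 25) - 71 ≡ 2. → (25, 2)
3Q: (25, 2) + (30, 71). λ = (71 - 2)/(30 - 25) ≡ 69/5 mod 89. 5⁻¹ ≡ 18 (mod 89) since 5·18 = 90 ≡ 1, so λ ≡ 85.
  x = λ² - 25 - 30 = 7225 - 55 ≡ 50; y = λ·(25 - 50) - 2 ≡ 9. → (50, 9)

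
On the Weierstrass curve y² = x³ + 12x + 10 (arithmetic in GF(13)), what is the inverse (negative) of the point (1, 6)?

(1, 7)

-(1, 6) = (1, -6 mod 13) = (1, 7).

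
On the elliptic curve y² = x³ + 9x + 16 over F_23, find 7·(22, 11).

Write Q = (22, 11).
Double-and-add on 7 = (111)₂. Start with Q = (22, 11) for the leading 1-bit.
double: tangent at (22, 11): λ = (3·22² + 9)/(2·11) ≡ 12/22. 22⁻¹ ≡ 22 (mod 23), so λ ≡ 12·22 ≡ 11.
  x = λ² - 22 - 22 = 121 - 44 ≡ 8; y = λ·(22 - 8) - 11 ≡ 5. → (8, 5)
add Q: (8, 5) + (22, 11). λ = (11 - 5)/(22 - 8) ≡ 6/14 mod 23. 14⁻¹ ≡ 5 (mod 23), so λ ≡ 7.
  x = λ² - 8 - 22 = 49 - 30 ≡ 19; y = λ·(8 - 19) - 5 ≡ 10. → (19, 10)
double: tangent at (19, 10): λ = (3·19² + 9)/(2·10) ≡ 11/20. 20⁻¹ ≡ 15 (mod 23) since 20·15 = 300 ≡ 1, so λ ≡ 11·15 ≡ 4.
  x = λ² - 19 - 19 = 16 - 38 ≡ 1; y = λ·(19 - 1) - 10 ≡ 16. → (1, 16)
add Q: (1, 16) + (22, 11). λ = (11 - 16)/(22 - 1) ≡ 18/21 mod 23. 21⁻¹ ≡ 11 (mod 23) since 21·11 = 231 ≡ 1, so λ ≡ 14.
  x = λ² - 1 - 22 = 196 - 23 ≡ 12; y = λ·(1 - 12) - 16 ≡ 14. → (12, 14)

(12, 14)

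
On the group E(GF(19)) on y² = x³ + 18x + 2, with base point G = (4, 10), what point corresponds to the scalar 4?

Repeated addition: build up to 4G.
2G: tangent at (4, 10): λ = (3·4² + 18)/(2·10) ≡ 9/1. 1⁻¹ ≡ 1 (mod 19), so λ ≡ 9·1 ≡ 9.
  x = λ² - 4 - 4 = 81 - 8 ≡ 16; y = λ·(4 - 16) - 10 ≡ 15. → (16, 15)
3G: (16, 15) + (4, 10). λ = (10 - 15)/(4 - 16) ≡ 14/7 mod 19. 7⁻¹ ≡ 11 (mod 19) since 7·11 = 77 ≡ 1, so λ ≡ 2.
  x = λ² - 16 - 4 = 4 - 20 ≡ 3; y = λ·(16 - 3) - 15 ≡ 11. → (3, 11)
4G: (3, 11) + (4, 10). λ = (10 - 11)/(4 - 3) ≡ 18/1 mod 19. 1⁻¹ ≡ 1 (mod 19) since 1·1 = 1 ≡ 1, so λ ≡ 18.
  x = λ² - 3 - 4 = 324 - 7 ≡ 13; y = λ·(3 - 13) - 11 ≡ 18. → (13, 18)

(13, 18)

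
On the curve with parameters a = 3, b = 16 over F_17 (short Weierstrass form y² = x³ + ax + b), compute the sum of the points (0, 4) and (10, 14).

(0, 4) + (10, 14). λ = (14 - 4)/(10 - 0) ≡ 10/10 mod 17. 10⁻¹ ≡ 12 (mod 17), so λ ≡ 1.
  x = λ² - 0 - 10 = 1 - 10 ≡ 8; y = λ·(0 - 8) - 4 ≡ 5. → (8, 5)

(8, 5)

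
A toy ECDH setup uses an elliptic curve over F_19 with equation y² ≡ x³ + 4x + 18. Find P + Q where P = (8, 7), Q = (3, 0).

(13, 5)

(8, 7) + (3, 0). λ = (0 - 7)/(3 - 8) ≡ 12/14 mod 19. 14⁻¹ ≡ 15 (mod 19) since 14·15 = 210 ≡ 1, so λ ≡ 9.
  x = λ² - 8 - 3 = 81 - 11 ≡ 13; y = λ·(8 - 13) - 7 ≡ 5. → (13, 5)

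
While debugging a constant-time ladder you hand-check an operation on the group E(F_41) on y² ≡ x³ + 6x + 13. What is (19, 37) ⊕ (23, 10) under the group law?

(19, 37) + (23, 10). λ = (10 - 37)/(23 - 19) ≡ 14/4 mod 41. 4⁻¹ ≡ 31 (mod 41), so λ ≡ 24.
  x = λ² - 19 - 23 = 576 - 42 ≡ 1; y = λ·(19 - 1) - 37 ≡ 26. → (1, 26)

(1, 26)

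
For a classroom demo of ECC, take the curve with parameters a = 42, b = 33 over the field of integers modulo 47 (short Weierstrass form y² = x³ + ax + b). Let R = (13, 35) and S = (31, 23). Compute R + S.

(13, 35) + (31, 23). λ = (23 - 35)/(31 - 13) ≡ 35/18 mod 47. 18⁻¹ ≡ 34 (mod 47), so λ ≡ 15.
  x = λ² - 13 - 31 = 225 - 44 ≡ 40; y = λ·(13 - 40) - 35 ≡ 30. → (40, 30)

(40, 30)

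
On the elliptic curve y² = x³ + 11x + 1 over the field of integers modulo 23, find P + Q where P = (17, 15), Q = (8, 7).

(17, 15) + (8, 7). λ = (7 - 15)/(8 - 17) ≡ 15/14 mod 23. 14⁻¹ ≡ 5 (mod 23) since 14·5 = 70 ≡ 1, so λ ≡ 6.
  x = λ² - 17 - 8 = 36 - 25 ≡ 11; y = λ·(17 - 11) - 15 ≡ 21. → (11, 21)

(11, 21)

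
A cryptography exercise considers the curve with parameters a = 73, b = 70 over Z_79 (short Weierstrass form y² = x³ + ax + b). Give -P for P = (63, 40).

-(63, 40) = (63, -40 mod 79) = (63, 39).

(63, 39)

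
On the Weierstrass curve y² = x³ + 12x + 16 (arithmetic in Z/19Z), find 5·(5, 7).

(9, 13)

Write G = (5, 7).
Double-and-add on 5 = (101)₂. Start with G = (5, 7) for the leading 1-bit.
double: tangent at (5, 7): λ = (3·5² + 12)/(2·7) ≡ 11/14. 14⁻¹ ≡ 15 (mod 19), so λ ≡ 11·15 ≡ 13.
  x = λ² - 5 - 5 = 169 - 10 ≡ 7; y = λ·(5 - 7) - 7 ≡ 5. → (7, 5)
double: tangent at (7, 5): λ = (3·7² + 12)/(2·5) ≡ 7/10. 10⁻¹ ≡ 2 (mod 19), so λ ≡ 7·2 ≡ 14.
  x = λ² - 7 - 7 = 196 - 14 ≡ 11; y = λ·(7 - 11) - 5 ≡ 15. → (11, 15)
add G: (11, 15) + (5, 7). λ = (7 - 15)/(5 - 11) ≡ 11/13 mod 19. 13⁻¹ ≡ 3 (mod 19) since 13·3 = 39 ≡ 1, so λ ≡ 14.
  x = λ² - 11 - 5 = 196 - 16 ≡ 9; y = λ·(11 - 9) - 15 ≡ 13. → (9, 13)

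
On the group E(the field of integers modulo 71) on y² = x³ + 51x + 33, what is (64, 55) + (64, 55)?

tangent at (64, 55): λ = (3·64² + 51)/(2·55) ≡ 56/39. 39⁻¹ ≡ 51 (mod 71), so λ ≡ 56·51 ≡ 16.
  x = λ² - 64 - 64 = 256 - 128 ≡ 57; y = λ·(64 - 57) - 55 ≡ 57. → (57, 57)

(57, 57)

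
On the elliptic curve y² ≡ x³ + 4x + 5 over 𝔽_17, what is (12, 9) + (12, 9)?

(12, 8)

tangent at (12, 9): λ = (3·12² + 4)/(2·9) ≡ 11/1. 1⁻¹ ≡ 1 (mod 17), so λ ≡ 11·1 ≡ 11.
  x = λ² - 12 - 12 = 121 - 24 ≡ 12; y = λ·(12 - 12) - 9 ≡ 8. → (12, 8)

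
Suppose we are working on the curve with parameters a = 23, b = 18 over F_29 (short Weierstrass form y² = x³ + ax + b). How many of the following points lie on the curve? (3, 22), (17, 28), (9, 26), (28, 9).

1

(3, 22): 22² ≡ 20, rhs ≡ 27 → off.
(17, 28): 28² ≡ 1, rhs ≡ 15 → off.
(9, 26): 26² ≡ 9, rhs ≡ 26 → off.
(28, 9): 9² ≡ 23, rhs ≡ 23 → on.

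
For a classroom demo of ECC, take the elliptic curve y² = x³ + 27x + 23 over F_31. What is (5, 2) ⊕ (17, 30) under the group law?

(11, 15)

(5, 2) + (17, 30). λ = (30 - 2)/(17 - 5) ≡ 28/12 mod 31. 12⁻¹ ≡ 13 (mod 31), so λ ≡ 23.
  x = λ² - 5 - 17 = 529 - 22 ≡ 11; y = λ·(5 - 11) - 2 ≡ 15. → (11, 15)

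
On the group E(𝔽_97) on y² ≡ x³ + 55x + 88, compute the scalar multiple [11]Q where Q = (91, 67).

(28, 3)

Repeated addition: build up to 11Q.
2Q: tangent at (91, 67): λ = (3·91² + 55)/(2·67) ≡ 66/37. 37⁻¹ ≡ 21 (mod 97), so λ ≡ 66·21 ≡ 28.
  x = λ² - 91 - 91 = 784 - 182 ≡ 20; y = λ·(91 - 20) - 67 ≡ 78. → (20, 78)
3Q: (20, 78) + (91, 67). λ = (67 - 78)/(91 - 20) ≡ 86/71 mod 97. 71⁻¹ ≡ 41 (mod 97) since 71·41 = 2911 ≡ 1, so λ ≡ 34.
  x = λ² - 20 - 91 = 1156 - 111 ≡ 75; y = λ·(20 - 75) - 78 ≡ 89. → (75, 89)
4Q: (75, 89) + (91, 67). λ = (67 - 89)/(91 - 75) ≡ 75/16 mod 97. 16⁻¹ ≡ 91 (mod 97), so λ ≡ 35.
  x = λ² - 75 - 91 = 1225 - 166 ≡ 89; y = λ·(75 - 89) - 89 ≡ 3. → (89, 3)
5Q: (89, 3) + (91, 67). λ = (67 - 3)/(91 - 89) ≡ 64/2 mod 97. 2⁻¹ ≡ 49 (mod 97) since 2·49 = 98 ≡ 1, so λ ≡ 32.
  x = λ² - 89 - 91 = 1024 - 180 ≡ 68; y = λ·(89 - 68) - 3 ≡ 87. → (68, 87)
6Q: (68, 87) + (91, 67). λ = (67 - 87)/(91 - 68) ≡ 77/23 mod 97. 23⁻¹ ≡ 38 (mod 97) since 23·38 = 874 ≡ 1, so λ ≡ 16.
  x = λ² - 68 - 91 = 256 - 159 ≡ 0; y = λ·(68 - 0) - 87 ≡ 31. → (0, 31)
7Q: (0, 31) + (91, 67). λ = (67 - 31)/(91 - 0) ≡ 36/91 mod 97. 91⁻¹ ≡ 16 (mod 97), so λ ≡ 91.
  x = λ² - 0 - 91 = 8281 - 91 ≡ 42; y = λ·(0 - 42) - 31 ≡ 27. → (42, 27)
8Q: (42, 27) + (91, 67). λ = (67 - 27)/(91 - 42) ≡ 40/49 mod 97. 49⁻¹ ≡ 2 (mod 97), so λ ≡ 80.
  x = λ² - 42 - 91 = 6400 - 133 ≡ 59; y = λ·(42 - 59) - 27 ≡ 68. → (59, 68)
9Q: (59, 68) + (91, 67). λ = (67 - 68)/(91 - 59) ≡ 96/32 mod 97. 32⁻¹ ≡ 94 (mod 97) since 32·94 = 3008 ≡ 1, so λ ≡ 3.
  x = λ² - 59 - 91 = 9 - 150 ≡ 53; y = λ·(59 - 53) - 68 ≡ 47. → (53, 47)
10Q: (53, 47) + (91, 67). λ = (67 - 47)/(91 - 53) ≡ 20/38 mod 97. 38⁻¹ ≡ 23 (mod 97), so λ ≡ 72.
  x = λ² - 53 - 91 = 5184 - 144 ≡ 93; y = λ·(53 - 93) - 47 ≡ 80. → (93, 80)
11Q: (93, 80) + (91, 67). λ = (67 - 80)/(91 - 93) ≡ 84/95 mod 97. 95⁻¹ ≡ 48 (mod 97), so λ ≡ 55.
  x = λ² - 93 - 91 = 3025 - 184 ≡ 28; y = λ·(93 - 28) - 80 ≡ 3. → (28, 3)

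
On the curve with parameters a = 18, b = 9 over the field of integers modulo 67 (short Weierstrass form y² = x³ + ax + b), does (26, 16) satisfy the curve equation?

no

y² = 16² ≡ 55; x³ + 18x + 9 = 18053 ≡ 30 (mod 67). 55 ≠ 30.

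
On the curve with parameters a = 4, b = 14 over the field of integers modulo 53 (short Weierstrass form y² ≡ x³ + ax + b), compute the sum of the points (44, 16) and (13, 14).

(42, 32)

(44, 16) + (13, 14). λ = (14 - 16)/(13 - 44) ≡ 51/22 mod 53. 22⁻¹ ≡ 41 (mod 53) since 22·41 = 902 ≡ 1, so λ ≡ 24.
  x = λ² - 44 - 13 = 576 - 57 ≡ 42; y = λ·(44 - 42) - 16 ≡ 32. → (42, 32)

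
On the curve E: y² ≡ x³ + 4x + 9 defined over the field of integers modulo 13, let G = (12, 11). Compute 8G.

(0, 10)

Double-and-add on 8 = (1000)₂. Start with G = (12, 11) for the leading 1-bit.
double: tangent at (12, 11): λ = (3·12² + 4)/(2·11) ≡ 7/9. 9⁻¹ ≡ 3 (mod 13) since 9·3 = 27 ≡ 1, so λ ≡ 7·3 ≡ 8.
  x = λ² - 12 - 12 = 64 - 24 ≡ 1; y = λ·(12 - 1) - 11 ≡ 12. → (1, 12)
double: tangent at (1, 12): λ = (3·1² + 4)/(2·12) ≡ 7/11. 11⁻¹ ≡ 6 (mod 13) since 11·6 = 66 ≡ 1, so λ ≡ 7·6 ≡ 3.
  x = λ² - 1 - 1 = 9 - 2 ≡ 7; y = λ·(1 - 7) - 12 ≡ 9. → (7, 9)
double: tangent at (7, 9): λ = (3·7² + 4)/(2·9) ≡ 8/5. 5⁻¹ ≡ 8 (mod 13) since 5·8 = 40 ≡ 1, so λ ≡ 8·8 ≡ 12.
  x = λ² - 7 - 7 = 144 - 14 ≡ 0; y = λ·(7 - 0) - 9 ≡ 10. → (0, 10)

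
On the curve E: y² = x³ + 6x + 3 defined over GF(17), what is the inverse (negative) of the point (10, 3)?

-(10, 3) = (10, -3 mod 17) = (10, 14).

(10, 14)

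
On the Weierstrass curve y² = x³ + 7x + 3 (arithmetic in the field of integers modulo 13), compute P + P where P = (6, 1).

tangent at (6, 1): λ = (3·6² + 7)/(2·1) ≡ 11/2. 2⁻¹ ≡ 7 (mod 13) since 2·7 = 14 ≡ 1, so λ ≡ 11·7 ≡ 12.
  x = λ² - 6 - 6 = 144 - 12 ≡ 2; y = λ·(6 - 2) - 1 ≡ 8. → (2, 8)

(2, 8)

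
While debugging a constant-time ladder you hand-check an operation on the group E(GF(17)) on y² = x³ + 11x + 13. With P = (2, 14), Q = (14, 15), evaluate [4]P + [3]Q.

(2, 3)

First 4P:
Repeated addition: build up to 4P.
2P: tangent at (2, 14): λ = (3·2² + 11)/(2·14) ≡ 6/11. 11⁻¹ ≡ 14 (mod 17) since 11·14 = 154 ≡ 1, so λ ≡ 6·14 ≡ 16.
  x = λ² - 2 - 2 = 256 - 4 ≡ 14; y = λ·(2 - 14) - 14 ≡ 15. → (14, 15)
3P: (14, 15) + (2, 14). λ = (14 - 15)/(2 - 14) ≡ 16/5 mod 17. 5⁻¹ ≡ 7 (mod 17) since 5·7 = 35 ≡ 1, so λ ≡ 10.
  x = λ² - 14 - 2 = 100 - 16 ≡ 16; y = λ·(14 - 16) - 15 ≡ 16. → (16, 16)
4P: (16, 16) + (2, 14). λ = (14 - 16)/(2 - 16) ≡ 15/3 mod 17. 3⁻¹ ≡ 6 (mod 17) since 3·6 = 18 ≡ 1, so λ ≡ 5.
  x = λ² - 16 - 2 = 25 - 18 ≡ 7; y = λ·(16 - 7) - 16 ≡ 12. → (7, 12)
4P = (7, 12).
Next 3Q:
Repeated addition: build up to 3Q.
2Q: tangent at (14, 15): λ = (3·14² + 11)/(2·15) ≡ 4/13. 13⁻¹ ≡ 4 (mod 17) since 13·4 = 52 ≡ 1, so λ ≡ 4·4 ≡ 16.
  x = λ² - 14 - 14 = 256 - 28 ≡ 7; y = λ·(14 - 7) - 15 ≡ 12. → (7, 12)
3Q: (7, 12) + (14, 15). λ = (15 - 12)/(14 - 7) ≡ 3/7 mod 17. 7⁻¹ ≡ 5 (mod 17) since 7·5 = 35 ≡ 1, so λ ≡ 15.
  x = λ² - 7 - 14 = 225 - 21 ≡ 0; y = λ·(7 - 0) - 12 ≡ 8. → (0, 8)
3Q = (0, 8).
Finally 4P + 3Q:
(7, 12) + (0, 8). λ = (8 - 12)/(0 - 7) ≡ 13/10 mod 17. 10⁻¹ ≡ 12 (mod 17) since 10·12 = 120 ≡ 1, so λ ≡ 3.
  x = λ² - 7 - 0 = 9 - 7 ≡ 2; y = λ·(7 - 2) - 12 ≡ 3. → (2, 3)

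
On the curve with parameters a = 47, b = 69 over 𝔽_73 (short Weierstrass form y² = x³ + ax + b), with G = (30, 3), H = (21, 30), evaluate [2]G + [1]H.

(21, 43)

First 2G:
Repeated addition: build up to 2G.
2G: tangent at (30, 3): λ = (3·30² + 47)/(2·3) ≡ 46/6. 6⁻¹ ≡ 61 (mod 73), so λ ≡ 46·61 ≡ 32.
  x = λ² - 30 - 30 = 1024 - 60 ≡ 15; y = λ·(30 - 15) - 3 ≡ 39. → (15, 39)
2G = (15, 39).
Finally 2G + H:
(15, 39) + (21, 30). λ = (30 - 39)/(21 - 15) ≡ 64/6 mod 73. 6⁻¹ ≡ 61 (mod 73), so λ ≡ 35.
  x = λ² - 15 - 21 = 1225 - 36 ≡ 21; y = λ·(15 - 21) - 39 ≡ 43. → (21, 43)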